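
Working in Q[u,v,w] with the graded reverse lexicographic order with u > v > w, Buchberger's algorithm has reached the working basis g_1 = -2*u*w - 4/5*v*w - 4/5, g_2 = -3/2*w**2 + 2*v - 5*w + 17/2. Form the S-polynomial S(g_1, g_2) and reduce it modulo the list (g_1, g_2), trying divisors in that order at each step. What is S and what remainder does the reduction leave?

lcm(LM(g_1), LM(g_2)) = u*w**2.
S = (lcm/LT(g_1))·g_1 − (lcm/LT(g_2))·g_2 = 2/5*v*w**2 + 4/3*u*v - 10/3*u*w + 17/3*u + 2/5*w.
Reduce S modulo (g_1, g_2) in that order:
  leading term v*w**2: subtract (-4/15*v)·g_2 from 2/5*v*w**2 + 4/3*u*v - 10/3*u*w + 17/3*u + 2/5*w → 4/3*u*v + 8/15*v**2 - 10/3*u*w - 4/3*v*w + 17/3*u + 34/15*v + 2/5*w
  leading term u*v: no divisor's leading term divides it; move 4/3*u*v to the remainder.
  leading term v**2: no divisor's leading term divides it; move 8/15*v**2 to the remainder.
  leading term u*w: subtract (5/3)·g_1 from -10/3*u*w - 4/3*v*w + 17/3*u + 34/15*v + 2/5*w → 17/3*u + 34/15*v + 2/5*w + 4/3
  leading term u: no divisor's leading term divides it; move 17/3*u to the remainder.
  leading term v: no divisor's leading term divides it; move 34/15*v to the remainder.
  leading term w: no divisor's leading term divides it; move 2/5*w to the remainder.
  leading term 1: no divisor's leading term divides it; move 4/3 to the remainder.
The remainder 4/3*u*v + 8/15*v**2 + 17/3*u + 34/15*v + 2/5*w + 4/3 is nonzero, so it would be added as the next basis element.
This is the inner loop of Buchberger's algorithm — each nonzero remainder becomes a new basis element.

S(g_1, g_2) = 2/5*v*w**2 + 4/3*u*v - 10/3*u*w + 17/3*u + 2/5*w; remainder on division = 4/3*u*v + 8/15*v**2 + 17/3*u + 34/15*v + 2/5*w + 4/3.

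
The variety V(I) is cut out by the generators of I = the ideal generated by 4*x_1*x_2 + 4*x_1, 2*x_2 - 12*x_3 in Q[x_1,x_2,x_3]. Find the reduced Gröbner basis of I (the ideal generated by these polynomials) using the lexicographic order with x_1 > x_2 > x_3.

G = {x_1*x_3 + 1/6*x_1, x_2 - 6*x_3}

Buchberger's algorithm terminates because the ascending chain of leading-term ideals stabilizes.

f_1 = 4*x_1*x_2 + 4*x_1, LT = x_1*x_2.
f_2 = 2*x_2 - 12*x_3, LT = x_2.

S(f_1,f_2): lcm = x_1*x_2. S = 6*x_1*x_3 + x_1.
  reduce S modulo (f_1, f_2):
  remainder 6*x_1*x_3 + x_1 ≠ 0; add g_3 = 6*x_1*x_3 + x_1 to the basis.

The other S-polynomials (S(f_1,g_3), S(f_2,g_3)) all reduce to 0 modulo the current basis, so we have a Gröbner basis.
Inter-reduce: drop elements whose leading term is divisible by another's, tail-reduce, and make monic.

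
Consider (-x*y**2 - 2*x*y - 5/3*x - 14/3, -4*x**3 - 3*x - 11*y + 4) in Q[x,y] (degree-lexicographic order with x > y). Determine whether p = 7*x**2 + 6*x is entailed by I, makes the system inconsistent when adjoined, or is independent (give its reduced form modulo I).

First compute the reduced Gröbner basis of I by Buchberger's algorithm.
f_1 = -x*y**2 - 2*x*y - 5/3*x - 14/3, LT = x*y**2.
f_2 = -4*x**3 - 3*x - 11*y + 4, LT = x**3.

S(f_1,f_2): lcm = x**3*y**2. S = 2*x**3*y + 5/3*x**3 - 3/4*x*y**2 - 11/4*y**3 + 14/3*x**2 + y**2.
  reduce S modulo (f_1, f_2):
  remainder -11/4*y**3 + 14/3*x**2 - 9/2*y**2 - 31/12*y + 31/6 ≠ 0; add h_3 = -11/4*y**3 + 14/3*x**2 - 9/2*y**2 - 31/12*y + 31/6 to the basis.

The other S-polynomials (S(f_1,h_3), S(f_2,h_3)) all reduce to 0 modulo the current basis, so we have a Gröbner basis.
Inter-reduce: drop elements whose leading term is divisible by another's, tail-reduce, and make monic.
Reduced Gröbner basis: {x**3 + 3/4*x + 11/4*y - 1, x*y**2 + 2*x*y + 5/3*x + 14/3, y**3 - 56/33*x**2 + 18/11*y**2 + 31/33*y - 62/33}.
Label its elements g_1 = x**3 + 3/4*x + 11/4*y - 1, g_2 = x*y**2 + 2*x*y + 5/3*x + 14/3, g_3 = y**3 - 56/33*x**2 + 18/11*y**2 + 31/33*y - 62/33.

Reduce p = 7*x**2 + 6*x modulo G:
  leading term x**2: no divisor's leading term divides it; move 7*x**2 to the remainder.
  leading term x: no divisor's leading term divides it; move 6*x to the remainder.
  normal form = 7*x**2 + 6*x.
The normal form is nonzero, so p ∉ I. Since p minus its normal form lies in I, I + (p) = I + (r) where r = 7*x**2 + 6*x; decide whether this ideal is the whole ring.
Run Buchberger on G together with r (pairs among the g_i already reduce to 0 since G is a Gröbner basis):
g_1 = x**3 + 3/4*x + 11/4*y - 1, LT = x**3.
g_2 = x*y**2 + 2*x*y + 5/3*x + 14/3, LT = x*y**2.
g_3 = y**3 - 56/33*x**2 + 18/11*y**2 + 31/33*y - 62/33, LT = y**3.
r = 7*x**2 + 6*x, LT = x**2.

S(g_1,r): lcm = x**3. S = -6/7*x**2 + 3/4*x + 11/4*y - 1.
  reduce S modulo (g_1, g_2, g_3, r):
  remainder 291/196*x + 11/4*y - 1 ≠ 0; add m_5 = 291/196*x + 11/4*y - 1 to the basis.

S(g_2,r): lcm = x**2*y**2. S = 2*x**2*y - 6/7*x*y**2 + 5/3*x**2 + 14/3*x.
  reduce S modulo (g_1, g_2, g_3, r, m_5):
  remainder -7546/873*y + 6236/873 ≠ 0; add m_6 = -7546/873*y + 6236/873 to the basis.

S(g_2,m_6): lcm = x*y**2. S = 10664/3773*x*y + 5/3*x + 14/3.
  reduce S modulo (g_1, g_2, g_3, r, m_5, m_6):
  remainder 369509636/298946109 ≠ 0; add m_7 = 369509636/298946109 to the basis.

The other S-polynomials (S(g_1,g_2), S(g_1,g_3), S(g_2,g_3), S(g_3,r), S(g_1,m_5), S(g_2,m_5), S(g_3,m_5), S(r,m_5), S(g_1,m_6), S(g_3,m_6), S(r,m_6), S(m_5,m_6), S(g_1,m_7), S(g_2,m_7), S(g_3,m_7), S(r,m_7), S(m_5,m_7), S(m_6,m_7)) all reduce to 0 modulo the current basis, so we have a Gröbner basis.
Inter-reduce: drop elements whose leading term is divisible by another's, tail-reduce, and make monic.
Reduced Gröbner basis: {1}.
The reduced Gröbner basis of I + (p) is {1}: the ideal is the whole ring, so the enlarged system has no common solution — adjoining p is inconsistent.

Adjoining 7*x**2 + 6*x makes the ideal the whole ring: the system is inconsistent.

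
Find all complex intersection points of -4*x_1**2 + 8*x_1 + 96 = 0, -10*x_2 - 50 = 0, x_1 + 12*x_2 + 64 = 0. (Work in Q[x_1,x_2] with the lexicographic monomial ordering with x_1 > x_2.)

Compute a lex Gröbner basis by Buchberger's algorithm.
f_1 = -4*x_1**2 + 8*x_1 + 96, LT = x_1**2.
f_2 = -10*x_2 - 50, LT = x_2.
f_3 = x_1 + 12*x_2 + 64, LT = x_1.

The S-polynomials (S(f_1,f_2), S(f_1,f_3), S(f_2,f_3)) all reduce to 0 modulo the current basis, so we have a Gröbner basis.
Inter-reduce: drop elements whose leading term is divisible by another's, tail-reduce, and make monic.
Reduced Gröbner basis: {x_1 + 4, x_2 + 5}.

Elimination: the polynomial x_2 + 5 lies in the elimination ideal for x_2, so x_2 ∈ {-5}. For each such x_2, the remaining basis elements (now univariate) give the rest of the solution.
  x_2 = -5: the earlier basis element becomes x_1 + 4 = 0, giving x_1 = -4 — point (-4, -5).
Check: every point annihilates each of the original generators.

{(-4, -5)}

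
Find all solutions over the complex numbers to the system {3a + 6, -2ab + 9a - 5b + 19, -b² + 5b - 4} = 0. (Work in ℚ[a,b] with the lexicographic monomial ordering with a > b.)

{(-2, 1)}

Compute a lex Gröbner basis by Buchberger's algorithm.
f_1 = 3a + 6, LT = a.
f_2 = -2ab + 9a - 5b + 19, LT = ab.
f_3 = -b² + 5b - 4, LT = b².

S(f_1,f_2): lcm = ab. S = 9/2a - ½b + 19/2.
  reduce S modulo (f_1, f_2, f_3):
  remainder -½b + ½ ≠ 0; add h_4 = -½b + ½ to the basis.

The other S-polynomials (S(f_1,f_3), S(f_2,f_3), S(f_1,h_4), S(f_2,h_4), S(f_3,h_4)) all reduce to 0 modulo the current basis, so we have a Gröbner basis.
Inter-reduce: drop elements whose leading term is divisible by another's, tail-reduce, and make monic.
Reduced Gröbner basis: {a + 2, b - 1}.

A lex Gröbner basis eliminates variables successively. Here b - 1 depends only on b, with roots {1}; lifting each root through the earlier basis elements recovers the full solutions.
  b = 1: the earlier basis element becomes a + 2 = 0, giving a = -2 — point (-2, 1).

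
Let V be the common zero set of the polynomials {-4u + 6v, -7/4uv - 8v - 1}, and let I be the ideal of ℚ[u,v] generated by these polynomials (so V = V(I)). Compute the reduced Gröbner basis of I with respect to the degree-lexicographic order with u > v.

Buchberger's algorithm terminates because the ascending chain of leading-term ideals stabilizes.

f_1 = -4u + 6v, LT = u.
f_2 = -7/4uv - 8v - 1, LT = uv.

S(f_1,f_2): lcm = uv. S = -3/2v² - 32/7v - 4/7.
  leading term v²: no divisor's leading term divides it; move -3/2v² to the remainder.
  leading term v: no divisor's leading term divides it; move -32/7v to the remainder.
  leading term 1: no divisor's leading term divides it; move -4/7 to the remainder.
  remainder -3/2v² - 32/7v - 4/7 ≠ 0; add g_3 = -3/2v² - 32/7v - 4/7 to the basis.

The other S-polynomials (S(f_1,g_3), S(f_2,g_3)) all reduce to 0 modulo the current basis, so we have a Gröbner basis.
Inter-reduce: drop elements whose leading term is divisible by another's, tail-reduce, and make monic.

G = {v² + 64/21v + 8/21, u - 3/2v}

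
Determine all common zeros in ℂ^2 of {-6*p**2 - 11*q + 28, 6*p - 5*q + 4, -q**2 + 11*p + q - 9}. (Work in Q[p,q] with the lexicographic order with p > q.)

Compute a lex Gröbner basis by Buchberger's algorithm.
f_1 = -6*p**2 - 11*q + 28, LT = p**2.
f_2 = 6*p - 5*q + 4, LT = p.
f_3 = 11*p - q**2 + q - 9, LT = p.

S(f_1,f_2): lcm = p**2. S = 5/6*p*q - 2/3*p + 11/6*q - 14/3.
  leading term p*q: subtract (5/36*q)·f_2 from 5/6*p*q - 2/3*p + 11/6*q - 14/3 → -2/3*p + 25/36*q**2 + 23/18*q - 14/3
  leading term p: subtract (-1/9)·f_2 from -2/3*p + 25/36*q**2 + 23/18*q - 14/3 → 25/36*q**2 + 13/18*q - 38/9
  leading term q**2: no divisor's leading term divides it; move 25/36*q**2 to the remainder.
  leading term q: no divisor's leading term divides it; move 13/18*q to the remainder.
  leading term 1: no divisor's leading term divides it; move -38/9 to the remainder.
  remainder 25/36*q**2 + 13/18*q - 38/9 ≠ 0; add h_4 = 25/36*q**2 + 13/18*q - 38/9 to the basis.

S(f_1,f_3): lcm = p**2. S = 1/11*p*q**2 - 1/11*p*q + 9/11*p + 11/6*q - 14/3.
  leading term p*q**2: subtract (1/66*q**2)·f_2 from 1/11*p*q**2 - 1/11*p*q + 9/11*p + 11/6*q - 14/3 → -1/11*p*q + 9/11*p + 5/66*q**3 - 2/33*q**2 + 11/6*q - 14/3
  leading term p*q: subtract (-1/66*q)·f_2 from -1/11*p*q + 9/11*p + 5/66*q**3 - 2/33*q**2 + 11/6*q - 14/3 → 9/11*p + 5/66*q**3 - 3/22*q**2 + 125/66*q - 14/3
  leading term p: subtract (3/22)·f_2 from 9/11*p + 5/66*q**3 - 3/22*q**2 + 125/66*q - 14/3 → 5/66*q**3 - 3/22*q**2 + 85/33*q - 172/33
  leading term q**3: subtract (6/55*q)·h_4 from 5/66*q**3 - 3/22*q**2 + 85/33*q - 172/33 → -71/330*q**2 + 167/55*q - 172/33
  leading term q**2: subtract (-426/1375)·h_4 from -71/330*q**2 + 167/55*q - 172/33 → 13448/4125*q - 26896/4125
  leading term q: no divisor's leading term divides it; move 13448/4125*q to the remainder.
  leading term 1: no divisor's leading term divides it; move -26896/4125 to the remainder.
  remainder 13448/4125*q - 26896/4125 ≠ 0; add h_5 = 13448/4125*q - 26896/4125 to the basis.

S(f_2,f_3): lcm = p. S = 1/11*q**2 - 61/66*q + 49/33.
  leading term q**2: subtract (36/275)·h_4 from 1/11*q**2 - 61/66*q + 49/33 → -1681/1650*q + 1681/825
  leading term q: subtract (-5/16)·h_5 from -1681/1650*q + 1681/825 → 0
  remainder 0.

S(f_1,h_4): leading monomials are coprime, so the S-polynomial reduces to 0 (Buchberger's first criterion).
S(f_2,h_4): leading monomials are coprime, so the S-polynomial reduces to 0 (Buchberger's first criterion).
S(f_3,h_4): leading monomials are coprime, so the S-polynomial reduces to 0 (Buchberger's first criterion).
S(f_1,h_5): leading monomials are coprime, so the S-polynomial reduces to 0 (Buchberger's first criterion).
S(f_2,h_5): leading monomials are coprime, so the S-polynomial reduces to 0 (Buchberger's first criterion).
S(f_3,h_5): leading monomials are coprime, so the S-polynomial reduces to 0 (Buchberger's first criterion).
S(h_4,h_5): lcm = q**2. S = 76/25*q - 152/25.
  leading term q: subtract (3135/3362)·h_5 from 76/25*q - 152/25 → 0
  remainder 0.

Every S-polynomial of the final basis reduces to 0, so we have a Gröbner basis.
Inter-reduce: drop elements whose leading term is divisible by another's, tail-reduce, and make monic.
Reduced Gröbner basis: {p - 1, q - 2}.

The lex basis is triangular: the last element involves only q. Solving q - 2 = 0 gives q ∈ {2}; substituting each value into the earlier elements determines the remaining variables.
  q = 2: the earlier basis element becomes p - 1 = 0, giving p = 1 — point (1, 2).
This is the nonlinear analogue of row-reducing a linear system.

{(1, 2)}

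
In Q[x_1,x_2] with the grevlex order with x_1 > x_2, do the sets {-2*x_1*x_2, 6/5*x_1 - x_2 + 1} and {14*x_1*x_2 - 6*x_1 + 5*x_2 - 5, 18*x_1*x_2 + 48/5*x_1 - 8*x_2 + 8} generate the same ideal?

Yes, the ideals are equal.

Equality of ideals is decidable: compute both reduced Gröbner bases (unique for the ordering) and check whether they agree.
Buchberger on the first generating set:
f_1 = -2*x_1*x_2, LT = x_1*x_2.
f_2 = 6/5*x_1 - x_2 + 1, LT = x_1.

S(f_1,f_2): lcm = x_1*x_2. S = 5/6*x_2**2 - 5/6*x_2.
  leading term x_2**2: no divisor's leading term divides it; move 5/6*x_2**2 to the remainder.
  leading term x_2: no divisor's leading term divides it; move -5/6*x_2 to the remainder.
  remainder 5/6*x_2**2 - 5/6*x_2 ≠ 0; add g_3 = 5/6*x_2**2 - 5/6*x_2 to the basis.

The other S-polynomials (S(f_1,g_3), S(f_2,g_3)) all reduce to 0 modulo the current basis, so we have a Gröbner basis.
Inter-reduce: drop elements whose leading term is divisible by another's, tail-reduce, and make monic.
Reduced Gröbner basis: {x_2**2 - x_2, x_1 - 5/6*x_2 + 5/6}.

Buchberger on the second generating set:
h_1 = 14*x_1*x_2 - 6*x_1 + 5*x_2 - 5, LT = x_1*x_2.
h_2 = 18*x_1*x_2 + 48/5*x_1 - 8*x_2 + 8, LT = x_1*x_2.

S(h_1,h_2): lcm = x_1*x_2. S = -101/105*x_1 + 101/126*x_2 - 101/126.
  leading term x_1: no divisor's leading term divides it; move -101/105*x_1 to the remainder.
  leading term x_2: no divisor's leading term divides it; move 101/126*x_2 to the remainder.
  leading term 1: no divisor's leading term divides it; move -101/126 to the remainder.
  remainder -101/105*x_1 + 101/126*x_2 - 101/126 ≠ 0; add k_3 = -101/105*x_1 + 101/126*x_2 - 101/126 to the basis.

S(h_1,k_3): lcm = x_1*x_2. S = 5/6*x_2**2 - 3/7*x_1 - 10/21*x_2 - 5/14.
  leading term x_2**2: no divisor's leading term divides it; move 5/6*x_2**2 to the remainder.
  leading term x_1: subtract (45/101)·k_3 from -3/7*x_1 - 10/21*x_2 - 5/14 → -5/6*x_2
  leading term x_2: no divisor's leading term divides it; move -5/6*x_2 to the remainder.
  remainder 5/6*x_2**2 - 5/6*x_2 ≠ 0; add k_4 = 5/6*x_2**2 - 5/6*x_2 to the basis.

The other S-polynomials (S(h_2,k_3), S(h_1,k_4), S(h_2,k_4), S(k_3,k_4)) all reduce to 0 modulo the current basis, so we have a Gröbner basis.
Inter-reduce: drop elements whose leading term is divisible by another's, tail-reduce, and make monic.
Reduced Gröbner basis: {x_2**2 - x_2, x_1 - 5/6*x_2 + 5/6}.

The two bases agree; hence the ideals are identical.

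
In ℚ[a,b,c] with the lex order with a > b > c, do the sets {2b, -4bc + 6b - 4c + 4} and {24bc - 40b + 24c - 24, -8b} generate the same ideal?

Yes, the ideals are equal.

Two ideals are equal iff their reduced Gröbner bases coincide (the reduced basis is unique for a fixed ordering).
Buchberger on the first generating set:
f_1 = 2b, LT = b.
f_2 = -4bc + 6b - 4c + 4, LT = bc.

S(f_1,f_2): lcm = bc. S = 3/2b - c + 1.
  leading term b: subtract (¾)·f_1 from 3/2b - c + 1 → -c + 1
  leading term c: no divisor's leading term divides it; move -c to the remainder.
  leading term 1: no divisor's leading term divides it; move 1 to the remainder.
  remainder -c + 1 ≠ 0; add g_3 = -c + 1 to the basis.

The other S-polynomials (S(f_1,g_3), S(f_2,g_3)) all reduce to 0 modulo the current basis, so we have a Gröbner basis.
Inter-reduce: drop elements whose leading term is divisible by another's, tail-reduce, and make monic.
Reduced Gröbner basis: {b, c - 1}.

Buchberger on the second generating set:
h_1 = 24bc - 40b + 24c - 24, LT = bc.
h_2 = -8b, LT = b.

S(h_1,h_2): lcm = bc. S = -5/3b + c - 1.
  leading term b: subtract (5/24)·h_2 from -5/3b + c - 1 → c - 1
  leading term c: no divisor's leading term divides it; move c to the remainder.
  leading term 1: no divisor's leading term divides it; move -1 to the remainder.
  remainder c - 1 ≠ 0; add k_3 = c - 1 to the basis.

The other S-polynomials (S(h_1,k_3), S(h_2,k_3)) all reduce to 0 modulo the current basis, so we have a Gröbner basis.
Inter-reduce: drop elements whose leading term is divisible by another's, tail-reduce, and make monic.
Reduced Gröbner basis: {b, c - 1}.

The two bases agree; hence the ideals are identical.
The same test decides containment: I ⊆ J iff every generator of I reduces to 0 modulo a Gröbner basis of J.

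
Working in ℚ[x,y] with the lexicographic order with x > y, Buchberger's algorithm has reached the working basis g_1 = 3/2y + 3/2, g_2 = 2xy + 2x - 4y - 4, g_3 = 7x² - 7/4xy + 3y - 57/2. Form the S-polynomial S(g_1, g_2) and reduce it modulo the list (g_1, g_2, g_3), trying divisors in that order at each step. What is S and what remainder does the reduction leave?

lcm(LM(g_1), LM(g_2)) = xy.
S = (lcm/LT(g_1))·g_1 − (lcm/LT(g_2))·g_2 = 2y + 2.
Reduce S modulo (g_1, g_2, g_3) in that order:
  leading term y: subtract (4/3)·g_1 from 2y + 2 → 0
The remainder is 0, so this S-polynomial contributes no new basis element.

S(g_1, g_2) = 2y + 2; remainder on division = 0.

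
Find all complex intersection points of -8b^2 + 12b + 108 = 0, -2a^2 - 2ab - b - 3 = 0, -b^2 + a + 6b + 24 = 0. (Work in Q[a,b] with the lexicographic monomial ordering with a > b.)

Compute a lex Gröbner basis by Buchberger's algorithm.
f_1 = -8b^2 + 12b + 108, LT = b^2.
f_2 = -2a^2 - 2ab - b - 3, LT = a^2.
f_3 = a - b^2 + 6b + 24, LT = a.

S(f_2,f_3): lcm = a^2. S = ab^2 - 5ab - 24a + 1/2b + 3/2.
  reduce S modulo (f_1, f_2, f_3):
  remainder 865/8b + 2595/8 ≠ 0; add h_4 = 865/8b + 2595/8 to the basis.

The other S-polynomials (S(f_1,f_2), S(f_1,f_3), S(f_1,h_4), S(f_2,h_4), S(f_3,h_4)) all reduce to 0 modulo the current basis, so we have a Gröbner basis.
Inter-reduce: drop elements whose leading term is divisible by another's, tail-reduce, and make monic.
Reduced Gröbner basis: {a - 3, b + 3}.

The lex basis is triangular: the last element involves only b. Solving b + 3 = 0 gives b ∈ {-3}; substituting each value into the earlier elements determines the remaining variables.
  b = -3: the earlier basis element becomes a - 3 = 0, giving a = 3 — point (3, -3).

{(3, -3)}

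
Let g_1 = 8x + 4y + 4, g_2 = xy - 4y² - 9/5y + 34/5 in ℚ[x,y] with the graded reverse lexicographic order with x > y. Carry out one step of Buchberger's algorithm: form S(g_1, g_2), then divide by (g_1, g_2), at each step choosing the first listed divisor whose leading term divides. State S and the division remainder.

lcm(LM(g_1), LM(g_2)) = xy.
S = (lcm/LT(g_1))·g_1 − (lcm/LT(g_2))·g_2 = 9/2y² + 23/10y - 34/5.
Reduce S modulo (g_1, g_2) in that order:
  leading term y²: no divisor's leading term divides it; move 9/2y² to the remainder.
  leading term y: no divisor's leading term divides it; move 23/10y to the remainder.
  leading term 1: no divisor's leading term divides it; move -34/5 to the remainder.
The remainder 9/2y² + 23/10y - 34/5 is nonzero, so it would be added as the next basis element.
This is the inner loop of Buchberger's algorithm — each nonzero remainder becomes a new basis element.

S(g_1, g_2) = 9/2y² + 23/10y - 34/5; remainder on division = 9/2y² + 23/10y - 34/5.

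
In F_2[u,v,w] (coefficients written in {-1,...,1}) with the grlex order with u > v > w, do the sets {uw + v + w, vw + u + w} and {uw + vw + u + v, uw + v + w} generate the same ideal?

Since reduced Gröbner bases are canonical representatives of ideals under a given ordering, it suffices to compute and compare them.
Buchberger on the first generating set:
f_1 = uw + v + w, LT = uw.
f_2 = vw + u + w, LT = vw.

S(f_1,f_2): lcm = uvw. S = u^2 + uw + v^2 + vw.
  leading term u^2: no divisor's leading term divides it; move u^2 to the remainder.
  leading term uw: subtract (1)·f_1 from uw + v^2 + vw → v^2 + vw + v + w
  leading term v^2: no divisor's leading term divides it; move v^2 to the remainder.
  leading term vw: subtract (1)·f_2 from vw + v + w → u + v
  leading term u: no divisor's leading term divides it; move u to the remainder.
  leading term v: no divisor's leading term divides it; move v to the remainder.
  remainder u^2 + v^2 + u + v ≠ 0; add g_3 = u^2 + v^2 + u + v to the basis.

S(f_1,g_3): lcm = u^2w. S = v^2w + uv + vw.
  leading term v^2w: subtract (v)·f_2 from v^2w + uv + vw → 0
  remainder 0.

S(f_2,g_3): leading monomials are coprime, so the S-polynomial reduces to 0 (Buchberger's first criterion).
Every S-polynomial of the final basis reduces to 0, so we have a Gröbner basis.
Inter-reduce: drop elements whose leading term is divisible by another's, tail-reduce, and make monic.
Reduced Gröbner basis: {u^2 + v^2 + u + v, uw + v + w, vw + u + w}.

Buchberger on the second generating set:
h_1 = uw + vw + u + v, LT = uw.
h_2 = uw + v + w, LT = uw.

S(h_1,h_2): lcm = uw. S = vw + u + w.
  leading term vw: no divisor's leading term divides it; move vw to the remainder.
  leading term u: no divisor's leading term divides it; move u to the remainder.
  leading term w: no divisor's leading term divides it; move w to the remainder.
  remainder vw + u + w ≠ 0; add k_3 = vw + u + w to the basis.

S(h_1,k_3): lcm = uvw. S = v^2w + u^2 + uv + uw + v^2.
  leading term v^2w: subtract (v)·k_3 from v^2w + u^2 + uv + uw + v^2 → u^2 + uw + v^2 + vw
  leading term u^2: no divisor's leading term divides it; move u^2 to the remainder.
  leading term uw: subtract (1)·h_1 from uw + v^2 + vw → v^2 + u + v
  leading term v^2: no divisor's leading term divides it; move v^2 to the remainder.
  leading term u: no divisor's leading term divides it; move u to the remainder.
  leading term v: no divisor's leading term divides it; move v to the remainder.
  remainder u^2 + v^2 + u + v ≠ 0; add k_4 = u^2 + v^2 + u + v to the basis.

S(h_2,k_3): lcm = uvw. S = u^2 + uw + v^2 + vw.
  leading term u^2: subtract (1)·k_4 from u^2 + uw + v^2 + vw → uw + vw + u + v
  leading term uw: subtract (1)·h_1 from uw + vw + u + v → 0
  remainder 0.

S(h_1,k_4): lcm = u^2w. S = uvw + v^2w + u^2 + uv + uw + vw.
  leading term uvw: subtract (v)·h_1 from uvw + v^2w + u^2 + uv + uw + vw → u^2 + uw + v^2 + vw
  leading term u^2: subtract (1)·k_4 from u^2 + uw + v^2 + vw → uw + vw + u + v
  leading term uw: subtract (1)·h_1 from uw + vw + u + v → 0
  remainder 0.

S(h_2,k_4): lcm = u^2w. S = v^2w + uv + vw.
  leading term v^2w: subtract (v)·k_3 from v^2w + uv + vw → 0
  remainder 0.

S(k_3,k_4): leading monomials are coprime, so the S-polynomial reduces to 0 (Buchberger's first criterion).
Every S-polynomial of the final basis reduces to 0, so we have a Gröbner basis.
Inter-reduce: drop elements whose leading term is divisible by another's, tail-reduce, and make monic.
Reduced Gröbner basis: {u^2 + v^2 + u + v, uw + v + w, vw + u + w}.

The two bases agree; hence the ideals are identical.

Yes, the ideals are equal.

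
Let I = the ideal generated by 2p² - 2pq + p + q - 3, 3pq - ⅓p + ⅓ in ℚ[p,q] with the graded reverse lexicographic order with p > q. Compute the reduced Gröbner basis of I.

G = {p² + 7/18p + ½q - 25/18, pq - 1/9p + 1/9, q² - 2/9p - 26/9q + 2/9}

f_1 = 2p² - 2pq + p + q - 3, LT = p².
f_2 = 3pq - ⅓p + ⅓, LT = pq.

S(f_1,f_2): lcm = p²q. S = -pq² + 1/9p² + ½pq + ½q² - 1/9p - 3/2q.
  leading term pq²: subtract (-⅓q)·f_2 from -pq² + 1/9p² + ½pq + ½q² - 1/9p - 3/2q → 1/9p² + 7/18pq + ½q² - 1/9p - 25/18q
  leading term p²: subtract (1/18)·f_1 from 1/9p² + 7/18pq + ½q² - 1/9p - 25/18q → ½pq + ½q² - ⅙p - 13/9q + ⅙
  leading term pq: subtract (⅙)·f_2 from ½pq + ½q² - ⅙p - 13/9q + ⅙ → ½q² - 1/9p - 13/9q + 1/9
  leading term q²: no divisor's leading term divides it; move ½q² to the remainder.
  leading term p: no divisor's leading term divides it; move -1/9p to the remainder.
  leading term q: no divisor's leading term divides it; move -13/9q to the remainder.
  leading term 1: no divisor's leading term divides it; move 1/9 to the remainder.
  remainder ½q² - 1/9p - 13/9q + 1/9 ≠ 0; add g_3 = ½q² - 1/9p - 13/9q + 1/9 to the basis.

The other S-polynomials (S(f_1,g_3), S(f_2,g_3)) all reduce to 0 modulo the current basis, so we have a Gröbner basis.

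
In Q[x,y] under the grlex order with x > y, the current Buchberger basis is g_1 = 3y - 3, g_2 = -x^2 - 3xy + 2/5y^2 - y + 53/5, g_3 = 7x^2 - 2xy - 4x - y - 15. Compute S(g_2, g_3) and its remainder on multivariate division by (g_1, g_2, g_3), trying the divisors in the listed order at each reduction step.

lcm(LM(g_2), LM(g_3)) = x^2.
S = (lcm/LT(g_2))·g_2 − (lcm/LT(g_3))·g_3 = 23/7xy - 2/5y^2 + 4/7x + 8/7y - 296/35.
Reduce S modulo (g_1, g_2, g_3) in that order:
  leading term xy: subtract (23/21x)·g_1 from 23/7xy - 2/5y^2 + 4/7x + 8/7y - 296/35 → -2/5y^2 + 27/7x + 8/7y - 296/35
  leading term y^2: subtract (-2/15y)·g_1 from -2/5y^2 + 27/7x + 8/7y - 296/35 → 27/7x + 26/35y - 296/35
  leading term x: no divisor's leading term divides it; move 27/7x to the remainder.
  leading term y: subtract (26/105)·g_1 from 26/35y - 296/35 → -54/7
  leading term 1: no divisor's leading term divides it; move -54/7 to the remainder.
The remainder 27/7x - 54/7 is nonzero, so it would be added as the next basis element.

S(g_2, g_3) = 23/7xy - 2/5y^2 + 4/7x + 8/7y - 296/35; remainder on division = 27/7x - 54/7.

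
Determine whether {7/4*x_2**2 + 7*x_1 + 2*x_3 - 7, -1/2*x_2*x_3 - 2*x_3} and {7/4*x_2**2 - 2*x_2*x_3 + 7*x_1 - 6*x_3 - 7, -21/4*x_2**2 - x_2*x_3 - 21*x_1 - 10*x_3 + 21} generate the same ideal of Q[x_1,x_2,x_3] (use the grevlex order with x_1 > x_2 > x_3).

Since reduced Gröbner bases are canonical representatives of ideals under a given ordering, it suffices to compute and compare them.
Buchberger on the first generating set:
f_1 = 7/4*x_2**2 + 7*x_1 + 2*x_3 - 7, LT = x_2**2.
f_2 = -1/2*x_2*x_3 - 2*x_3, LT = x_2*x_3.

S(f_1,f_2): lcm = x_2**2*x_3. S = 4*x_1*x_3 - 4*x_2*x_3 + 8/7*x_3**2 - 4*x_3.
  leading term x_1*x_3: no divisor's leading term divides it; move 4*x_1*x_3 to the remainder.
  leading term x_2*x_3: subtract (8)·f_2 from -4*x_2*x_3 + 8/7*x_3**2 - 4*x_3 → 8/7*x_3**2 + 12*x_3
  leading term x_3**2: no divisor's leading term divides it; move 8/7*x_3**2 to the remainder.
  leading term x_3: no divisor's leading term divides it; move 12*x_3 to the remainder.
  remainder 4*x_1*x_3 + 8/7*x_3**2 + 12*x_3 ≠ 0; add g_3 = 4*x_1*x_3 + 8/7*x_3**2 + 12*x_3 to the basis.

The other S-polynomials (S(f_1,g_3), S(f_2,g_3)) all reduce to 0 modulo the current basis, so we have a Gröbner basis.
Inter-reduce: drop elements whose leading term is divisible by another's, tail-reduce, and make monic.
Reduced Gröbner basis: {x_2**2 + 4*x_1 + 8/7*x_3 - 4, x_1*x_3 + 2/7*x_3**2 + 3*x_3, x_2*x_3 + 4*x_3}.

Buchberger on the second generating set:
h_1 = 7/4*x_2**2 - 2*x_2*x_3 + 7*x_1 - 6*x_3 - 7, LT = x_2**2.
h_2 = -21/4*x_2**2 - x_2*x_3 - 21*x_1 - 10*x_3 + 21, LT = x_2**2.

S(h_1,h_2): lcm = x_2**2. S = -4/3*x_2*x_3 - 16/3*x_3.
  leading term x_2*x_3: no divisor's leading term divides it; move -4/3*x_2*x_3 to the remainder.
  leading term x_3: no divisor's leading term divides it; move -16/3*x_3 to the remainder.
  remainder -4/3*x_2*x_3 - 16/3*x_3 ≠ 0; add k_3 = -4/3*x_2*x_3 - 16/3*x_3 to the basis.

S(h_1,k_3): lcm = x_2**2*x_3. S = -8/7*x_2*x_3**2 + 4*x_1*x_3 - 4*x_2*x_3 - 24/7*x_3**2 - 4*x_3.
  leading term x_2*x_3**2: subtract (6/7*x_3)·k_3 from -8/7*x_2*x_3**2 + 4*x_1*x_3 - 4*x_2*x_3 - 24/7*x_3**2 - 4*x_3 → 4*x_1*x_3 - 4*x_2*x_3 + 8/7*x_3**2 - 4*x_3
  leading term x_1*x_3: no divisor's leading term divides it; move 4*x_1*x_3 to the remainder.
  leading term x_2*x_3: subtract (3)·k_3 from -4*x_2*x_3 + 8/7*x_3**2 - 4*x_3 → 8/7*x_3**2 + 12*x_3
  leading term x_3**2: no divisor's leading term divides it; move 8/7*x_3**2 to the remainder.
  leading term x_3: no divisor's leading term divides it; move 12*x_3 to the remainder.
  remainder 4*x_1*x_3 + 8/7*x_3**2 + 12*x_3 ≠ 0; add k_4 = 4*x_1*x_3 + 8/7*x_3**2 + 12*x_3 to the basis.

The other S-polynomials (S(h_2,k_3), S(h_1,k_4), S(h_2,k_4), S(k_3,k_4)) all reduce to 0 modulo the current basis, so we have a Gröbner basis.
Inter-reduce: drop elements whose leading term is divisible by another's, tail-reduce, and make monic.
Reduced Gröbner basis: {x_2**2 + 4*x_1 + 8/7*x_3 - 4, x_1*x_3 + 2/7*x_3**2 + 3*x_3, x_2*x_3 + 4*x_3}.

Same reduced basis, so the two generating sets span the same ideal.
The choice of monomial ordering does not affect the verdict — as long as both bases are computed under the same ordering, their equality decides ideal equality.

Yes, the ideals are equal.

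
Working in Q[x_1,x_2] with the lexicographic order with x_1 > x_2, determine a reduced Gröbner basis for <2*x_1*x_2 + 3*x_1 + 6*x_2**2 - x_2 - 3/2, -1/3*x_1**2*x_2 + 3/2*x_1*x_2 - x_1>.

G = {x_1 + 8/9*x_2**4 - 8/27*x_2**3 + 74/81*x_2**2 - 4/27*x_2 - 5/18, x_2**5 + 7/6*x_2**4 + 19/36*x_2**3 - 2*x_2**2 + 3/8}

f_1 = 2*x_1*x_2 + 3*x_1 + 6*x_2**2 - x_2 - 3/2, LT = x_1*x_2.
f_2 = -1/3*x_1**2*x_2 + 3/2*x_1*x_2 - x_1, LT = x_1**2*x_2.

S(f_1,f_2): lcm = x_1**2*x_2. S = 3/2*x_1**2 + 3*x_1*x_2**2 + 4*x_1*x_2 - 15/4*x_1.
  reduce S modulo (f_1, f_2):
  remainder 3/2*x_1**2 - 3*x_1 - 9*x_2**3 + 3*x_2**2 + 2*x_2 - 3/8 ≠ 0; add g_3 = 3/2*x_1**2 - 3*x_1 - 9*x_2**3 + 3*x_2**2 + 2*x_2 - 3/8 to the basis.

S(f_1,g_3): lcm = x_1**2*x_2. S = 3/2*x_1**2 + 3*x_1*x_2**2 + 3/2*x_1*x_2 - 3/4*x_1 + 6*x_2**4 - 2*x_2**3 - 4/3*x_2**2 + 1/4*x_2.
  reduce S modulo (f_1, f_2, g_3):
  remainder 27/4*x_1 + 6*x_2**4 - 2*x_2**3 + 37/6*x_2**2 - x_2 - 15/8 ≠ 0; add g_4 = 27/4*x_1 + 6*x_2**4 - 2*x_2**3 + 37/6*x_2**2 - x_2 - 15/8 to the basis.

S(f_1,g_4): lcm = x_1*x_2. S = 3/2*x_1 - 8/9*x_2**5 + 8/27*x_2**4 - 74/81*x_2**3 + 85/27*x_2**2 - 2/9*x_2 - 3/4.
  reduce S modulo (f_1, f_2, g_3, g_4):
  remainder -8/9*x_2**5 - 28/27*x_2**4 - 38/81*x_2**3 + 16/9*x_2**2 - 1/3 ≠ 0; add g_5 = -8/9*x_2**5 - 28/27*x_2**4 - 38/81*x_2**3 + 16/9*x_2**2 - 1/3 to the basis.

The other S-polynomials (S(f_2,g_3), S(f_2,g_4), S(g_3,g_4), S(f_1,g_5), S(f_2,g_5), S(g_3,g_5), S(g_4,g_5)) all reduce to 0 modulo the current basis, so we have a Gröbner basis.
Inter-reduce: drop elements whose leading term is divisible by another's, tail-reduce, and make monic.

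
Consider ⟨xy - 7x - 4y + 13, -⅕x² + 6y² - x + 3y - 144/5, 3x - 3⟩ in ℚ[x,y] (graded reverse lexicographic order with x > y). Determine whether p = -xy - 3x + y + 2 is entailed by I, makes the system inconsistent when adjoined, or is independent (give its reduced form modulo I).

Adjoining -xy - 3x + y + 2 makes the ideal the whole ring: the system is inconsistent.

First compute the reduced Gröbner basis of I by Buchberger's algorithm.
f_1 = xy - 7x - 4y + 13, LT = xy.
f_2 = -⅕x² + 6y² - x + 3y - 144/5, LT = x².
f_3 = 3x - 3, LT = x.

S(f_1,f_2): lcm = x²y. S = 30y³ - 7x² - 9xy + 15y² + 13x - 144y.
  leading term y³: no divisor's leading term divides it; move 30y³ to the remainder.
  leading term x²: subtract (35)·f_2 from -7x² - 9xy + 15y² + 13x - 144y → -9xy - 195y² + 48x - 249y + 1008
  leading term xy: subtract (-9)·f_1 from -9xy - 195y² + 48x - 249y + 1008 → -195y² - 15x - 285y + 1125
  leading term y²: no divisor's leading term divides it; move -195y² to the remainder.
  leading term x: subtract (-5)·f_3 from -15x - 285y + 1125 → -285y + 1110
  leading term y: no divisor's leading term divides it; move -285y to the remainder.
  leading term 1: no divisor's leading term divides it; move 1110 to the remainder.
  remainder 30y³ - 195y² - 285y + 1110 ≠ 0; add h_4 = 30y³ - 195y² - 285y + 1110 to the basis.

S(f_1,f_3): lcm = xy. S = -7x - 3y + 13.
  leading term x: subtract (-7/3)·f_3 from -7x - 3y + 13 → -3y + 6
  leading term y: no divisor's leading term divides it; move -3y to the remainder.
  leading term 1: no divisor's leading term divides it; move 6 to the remainder.
  remainder -3y + 6 ≠ 0; add h_5 = -3y + 6 to the basis.

S(f_2,f_3): lcm = x². S = -30y² + 6x - 15y + 144.
  leading term y²: subtract (10y)·h_5 from -30y² + 6x - 15y + 144 → 6x - 75y + 144
  leading term x: subtract (2)·f_3 from 6x - 75y + 144 → -75y + 150
  leading term y: subtract (25)·h_5 from -75y + 150 → 0
  remainder 0.

S(f_1,h_4): lcm = xy³. S = -½xy² - 4y³ + 19/2xy + 13y² - 37x.
  leading term xy²: subtract (-½y)·f_1 from -½xy² - 4y³ + 19/2xy + 13y² - 37x → -4y³ + 6xy + 11y² - 37x + 13/2y
  leading term y³: subtract (-2/15)·h_4 from -4y³ + 6xy + 11y² - 37x + 13/2y → 6xy - 15y² - 37x - 63/2y + 148
  leading term xy: subtract (6)·f_1 from 6xy - 15y² - 37x - 63/2y + 148 → -15y² + 5x - 15/2y + 70
  leading term y²: subtract (5y)·h_5 from -15y² + 5x - 15/2y + 70 → 5x - 75/2y + 70
  leading term x: subtract (5/3)·f_3 from 5x - 75/2y + 70 → -75/2y + 75
  leading term y: subtract (25/2)·h_5 from -75/2y + 75 → 0
  remainder 0.

S(f_2,h_4): leading monomials are coprime, so the S-polynomial reduces to 0 (Buchberger's first criterion).
S(f_3,h_4): leading monomials are coprime, so the S-polynomial reduces to 0 (Buchberger's first criterion).
S(f_1,h_5): lcm = xy. S = -5x - 4y + 13.
  leading term x: subtract (-5/3)·f_3 from -5x - 4y + 13 → -4y + 8
  leading term y: subtract (4/3)·h_5 from -4y + 8 → 0
  remainder 0.

S(f_2,h_5): leading monomials are coprime, so the S-polynomial reduces to 0 (Buchberger's first criterion).
S(f_3,h_5): leading monomials are coprime, so the S-polynomial reduces to 0 (Buchberger's first criterion).
S(h_4,h_5): lcm = y³. S = -9/2y² - 19/2y + 37.
  leading term y²: subtract (3/2y)·h_5 from -9/2y² - 19/2y + 37 → -37/2y + 37
  leading term y: subtract (37/6)·h_5 from -37/2y + 37 → 0
  remainder 0.

Every S-polynomial of the final basis reduces to 0, so we have a Gröbner basis.
Inter-reduce: drop elements whose leading term is divisible by another's, tail-reduce, and make monic.
Reduced Gröbner basis: {x - 1, y - 2}.
Label its elements g_1 = x - 1, g_2 = y - 2.

Reduce p = -xy - 3x + y + 2 modulo G:
  leading term xy: subtract (-y)·g_1 from -xy - 3x + y + 2 → -3x + 2
  leading term x: subtract (-3)·g_1 from -3x + 2 → -1
  leading term 1: no divisor's leading term divides it; move -1 to the remainder.
  normal form = -1.
The normal form is nonzero, so p ∉ I. Since p minus its normal form lies in I, I + (p) = I + (r) where r = -1; decide whether this ideal is the whole ring.
Here r = -1 is a nonzero constant, hence a unit: 1 ∈ I + (p), the Gröbner basis of I + (p) is {1}, and the enlarged system has no common solution — adjoining p is inconsistent.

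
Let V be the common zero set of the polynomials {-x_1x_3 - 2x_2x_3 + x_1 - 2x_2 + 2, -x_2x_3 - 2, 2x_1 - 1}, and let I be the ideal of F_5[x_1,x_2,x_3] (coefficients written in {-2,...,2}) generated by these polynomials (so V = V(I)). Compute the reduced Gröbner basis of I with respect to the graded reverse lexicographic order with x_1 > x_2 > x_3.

f_1 = -x_1x_3 - 2x_2x_3 + x_1 - 2x_2 + 2, LT = x_1x_3.
f_2 = -x_2x_3 - 2, LT = x_2x_3.
f_3 = 2x_1 - 1, LT = x_1.

S(f_1,f_2): lcm = x_1x_2x_3. S = 2x_2^2x_3 - x_1x_2 + 2x_2^2 - 2x_1 - 2x_2.
  reduce S modulo (f_1, f_2, f_3):
  remainder 2x_2^2 + x_2 - 1 ≠ 0; add g_4 = 2x_2^2 + x_2 - 1 to the basis.

S(f_1,f_3): lcm = x_1x_3. S = 2x_2x_3 - x_1 + 2x_2 - 2x_3 - 2.
  reduce S modulo (f_1, f_2, f_3, g_4):
  remainder 2x_2 - 2x_3 + 1 ≠ 0; add g_5 = 2x_2 - 2x_3 + 1 to the basis.

S(f_2,g_5): lcm = x_2x_3. S = x_3^2 + 2x_3 + 2.
  reduce S modulo (f_1, f_2, f_3, g_4, g_5):
  remainder x_3^2 + 2x_3 + 2 ≠ 0; add g_6 = x_3^2 + 2x_3 + 2 to the basis.

The other S-polynomials (S(f_2,f_3), S(f_1,g_4), S(f_2,g_4), S(f_3,g_4), S(f_1,g_5), S(f_3,g_5), S(g_4,g_5), S(f_1,g_6), S(f_2,g_6), S(f_3,g_6), S(g_4,g_6), S(g_5,g_6)) all reduce to 0 modulo the current basis, so we have a Gröbner basis.
Inter-reduce: drop elements whose leading term is divisible by another's, tail-reduce, and make monic.

G = {x_3^2 + 2x_3 + 2, x_1 + 2, x_2 - x_3 - 2}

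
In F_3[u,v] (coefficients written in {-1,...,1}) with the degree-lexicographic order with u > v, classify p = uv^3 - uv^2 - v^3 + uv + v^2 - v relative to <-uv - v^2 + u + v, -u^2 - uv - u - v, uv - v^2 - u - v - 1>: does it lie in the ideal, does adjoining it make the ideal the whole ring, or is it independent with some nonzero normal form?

First compute the reduced Gröbner basis of I by Buchberger's algorithm.
f_1 = -uv - v^2 + u + v, LT = uv.
f_2 = -u^2 - uv - u - v, LT = u^2.
f_3 = uv - v^2 - u - v - 1, LT = uv.

S(f_1,f_3): lcm = uv. S = -v^2 + 1.
  reduce S modulo (f_1, f_2, f_3):
  remainder -v^2 + 1 ≠ 0; add h_4 = -v^2 + 1 to the basis.

The other S-polynomials (S(f_1,f_2), S(f_2,f_3), S(f_1,h_4), S(f_2,h_4), S(f_3,h_4)) all reduce to 0 modulo the current basis, so we have a Gröbner basis.
Inter-reduce: drop elements whose leading term is divisible by another's, tail-reduce, and make monic.
Reduced Gröbner basis: {u^2 - u - v - 1, uv - u - v + 1, v^2 - 1}.
Label its elements g_1 = u^2 - u - v - 1, g_2 = uv - u - v + 1, g_3 = v^2 - 1.

Reduce p = uv^3 - uv^2 - v^3 + uv + v^2 - v modulo G:
  leading term uv^3: subtract (v^2)·g_2 from uv^3 - uv^2 - v^3 + uv + v^2 - v → uv - v
  leading term uv: subtract (1)·g_2 from uv - v → u - 1
  leading term u: no divisor's leading term divides it; move u to the remainder.
  leading term 1: no divisor's leading term divides it; move -1 to the remainder.
  normal form = u - 1.
The normal form is nonzero, so p ∉ I. Since p minus its normal form lies in I, I + (p) = I + (r) where r = u - 1; decide whether this ideal is the whole ring.
Run Buchberger on G together with r (pairs among the g_i already reduce to 0 since G is a Gröbner basis):
g_1 = u^2 - u - v - 1, LT = u^2.
g_2 = uv - u - v + 1, LT = uv.
g_3 = v^2 - 1, LT = v^2.
r = u - 1, LT = u.

S(g_1,r): lcm = u^2. S = -v - 1.
  reduce S modulo (g_1, g_2, g_3, r):
  remainder -v - 1 ≠ 0; add m_5 = -v - 1 to the basis.

The other S-polynomials (S(g_1,g_2), S(g_1,g_3), S(g_2,g_3), S(g_2,r), S(g_3,r), S(g_1,m_5), S(g_2,m_5), S(g_3,m_5), S(r,m_5)) all reduce to 0 modulo the current basis, so we have a Gröbner basis.
Inter-reduce: drop elements whose leading term is divisible by another's, tail-reduce, and make monic.
Reduced Gröbner basis: {u - 1, v + 1}.
The reduced Gröbner basis of I + (p) is {u - 1, v + 1} ≠ {1}, a proper ideal, so the enlarged system stays consistent: p is independent of I, with normal form u - 1.

uv^3 - uv^2 - v^3 + uv + v^2 - v is independent of I; its normal form modulo I is u - 1.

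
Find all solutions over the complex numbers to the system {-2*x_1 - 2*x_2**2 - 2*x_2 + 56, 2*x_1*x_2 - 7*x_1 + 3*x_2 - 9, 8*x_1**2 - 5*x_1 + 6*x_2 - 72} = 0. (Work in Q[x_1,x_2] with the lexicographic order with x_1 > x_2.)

{(-2, 5)}

Compute a lex Gröbner basis by Buchberger's algorithm.
f_1 = -2*x_1 - 2*x_2**2 - 2*x_2 + 56, LT = x_1.
f_2 = 2*x_1*x_2 - 7*x_1 + 3*x_2 - 9, LT = x_1*x_2.
f_3 = 8*x_1**2 - 5*x_1 + 6*x_2 - 72, LT = x_1**2.

S(f_1,f_2): lcm = x_1*x_2. S = 7/2*x_1 + x_2**3 + x_2**2 - 59/2*x_2 + 9/2.
  leading term x_1: subtract (-7/4)·f_1 from 7/2*x_1 + x_2**3 + x_2**2 - 59/2*x_2 + 9/2 → x_2**3 - 5/2*x_2**2 - 33*x_2 + 205/2
  leading term x_2**3: no divisor's leading term divides it; move x_2**3 to the remainder.
  leading term x_2**2: no divisor's leading term divides it; move -5/2*x_2**2 to the remainder.
  leading term x_2: no divisor's leading term divides it; move -33*x_2 to the remainder.
  leading term 1: no divisor's leading term divides it; move 205/2 to the remainder.
  remainder x_2**3 - 5/2*x_2**2 - 33*x_2 + 205/2 ≠ 0; add h_4 = x_2**3 - 5/2*x_2**2 - 33*x_2 + 205/2 to the basis.

S(f_1,f_3): lcm = x_1**2. S = x_1*x_2**2 + x_1*x_2 - 219/8*x_1 - 3/4*x_2 + 9.
  leading term x_1*x_2**2: subtract (-1/2*x_2**2)·f_1 from x_1*x_2**2 + x_1*x_2 - 219/8*x_1 - 3/4*x_2 + 9 → x_1*x_2 - 219/8*x_1 - x_2**4 - x_2**3 + 28*x_2**2 - 3/4*x_2 + 9
  leading term x_1*x_2: subtract (-1/2*x_2)·f_1 from x_1*x_2 - 219/8*x_1 - x_2**4 - x_2**3 + 28*x_2**2 - 3/4*x_2 + 9 → -219/8*x_1 - x_2**4 - 2*x_2**3 + 27*x_2**2 + 109/4*x_2 + 9
  leading term x_1: subtract (219/16)·f_1 from -219/8*x_1 - x_2**4 - 2*x_2**3 + 27*x_2**2 + 109/4*x_2 + 9 → -x_2**4 - 2*x_2**3 + 435/8*x_2**2 + 437/8*x_2 - 1515/2
  leading term x_2**4: subtract (-x_2)·h_4 from -x_2**4 - 2*x_2**3 + 435/8*x_2**2 + 437/8*x_2 - 1515/2 → -9/2*x_2**3 + 171/8*x_2**2 + 1257/8*x_2 - 1515/2
  leading term x_2**3: subtract (-9/2)·h_4 from -9/2*x_2**3 + 171/8*x_2**2 + 1257/8*x_2 - 1515/2 → 81/8*x_2**2 + 69/8*x_2 - 1185/4
  leading term x_2**2: no divisor's leading term divides it; move 81/8*x_2**2 to the remainder.
  leading term x_2: no divisor's leading term divides it; move 69/8*x_2 to the remainder.
  leading term 1: no divisor's leading term divides it; move -1185/4 to the remainder.
  remainder 81/8*x_2**2 + 69/8*x_2 - 1185/4 ≠ 0; add h_5 = 81/8*x_2**2 + 69/8*x_2 - 1185/4 to the basis.

S(f_2,f_3): lcm = x_1**2*x_2. S = -7/2*x_1**2 + 17/8*x_1*x_2 - 9/2*x_1 - 3/4*x_2**2 + 9*x_2.
  leading term x_1**2: subtract (7/4*x_1)·f_1 from -7/2*x_1**2 + 17/8*x_1*x_2 - 9/2*x_1 - 3/4*x_2**2 + 9*x_2 → 7/2*x_1*x_2**2 + 45/8*x_1*x_2 - 205/2*x_1 - 3/4*x_2**2 + 9*x_2
  leading term x_1*x_2**2: subtract (-7/4*x_2**2)·f_1 from 7/2*x_1*x_2**2 + 45/8*x_1*x_2 - 205/2*x_1 - 3/4*x_2**2 + 9*x_2 → 45/8*x_1*x_2 - 205/2*x_1 - 7/2*x_2**4 - 7/2*x_2**3 + 389/4*x_2**2 + 9*x_2
  leading term x_1*x_2: subtract (-45/16*x_2)·f_1 from 45/8*x_1*x_2 - 205/2*x_1 - 7/2*x_2**4 - 7/2*x_2**3 + 389/4*x_2**2 + 9*x_2 → -205/2*x_1 - 7/2*x_2**4 - 73/8*x_2**3 + 733/8*x_2**2 + 333/2*x_2
  leading term x_1: subtract (205/4)·f_1 from -205/2*x_1 - 7/2*x_2**4 - 73/8*x_2**3 + 733/8*x_2**2 + 333/2*x_2 → -7/2*x_2**4 - 73/8*x_2**3 + 1553/8*x_2**2 + 269*x_2 - 2870
  leading term x_2**4: subtract (-7/2*x_2)·h_4 from -7/2*x_2**4 - 73/8*x_2**3 + 1553/8*x_2**2 + 269*x_2 - 2870 → -143/8*x_2**3 + 629/8*x_2**2 + 2511/4*x_2 - 2870
  leading term x_2**3: subtract (-143/8)·h_4 from -143/8*x_2**3 + 629/8*x_2**2 + 2511/4*x_2 - 2870 → 543/16*x_2**2 + 303/8*x_2 - 16605/16
  leading term x_2**2: subtract (181/54)·h_5 from 543/16*x_2**2 + 303/8*x_2 - 16605/16 → 1291/144*x_2 - 6455/144
  leading term x_2: no divisor's leading term divides it; move 1291/144*x_2 to the remainder.
  leading term 1: no divisor's leading term divides it; move -6455/144 to the remainder.
  remainder 1291/144*x_2 - 6455/144 ≠ 0; add h_6 = 1291/144*x_2 - 6455/144 to the basis.

The other S-polynomials (S(f_1,h_4), S(f_2,h_4), S(f_3,h_4), S(f_1,h_5), S(f_2,h_5), S(f_3,h_5), S(h_4,h_5), S(f_1,h_6), S(f_2,h_6), S(f_3,h_6), S(h_4,h_6), S(h_5,h_6)) all reduce to 0 modulo the current basis, so we have a Gröbner basis.
Inter-reduce: drop elements whose leading term is divisible by another's, tail-reduce, and make monic.
Reduced Gröbner basis: {x_1 + 2, x_2 - 5}.

Elimination: the polynomial x_2 - 5 lies in the elimination ideal for x_2, so x_2 ∈ {5}. For each such x_2, the remaining basis elements (now univariate) give the rest of the solution.
  x_2 = 5: the earlier basis element becomes x_1 + 2 = 0, giving x_1 = -2 — point (-2, 5).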